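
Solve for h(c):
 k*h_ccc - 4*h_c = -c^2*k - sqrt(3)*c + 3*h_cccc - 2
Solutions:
 h(c) = C1 + C2*exp(c*(-k^2/(-k^3/27 + sqrt(-k^6 + (486 - k^3)^2)/27 + 18)^(1/3) + 3*k - 9*(-k^3/27 + sqrt(-k^6 + (486 - k^3)^2)/27 + 18)^(1/3))/27) + C3*exp(c*(-4*k^2/((-1 + sqrt(3)*I)*(-k^3/27 + sqrt(-k^6 + (486 - k^3)^2)/27 + 18)^(1/3)) + 6*k + 9*(-k^3/27 + sqrt(-k^6 + (486 - k^3)^2)/27 + 18)^(1/3) - 9*sqrt(3)*I*(-k^3/27 + sqrt(-k^6 + (486 - k^3)^2)/27 + 18)^(1/3))/54) + C4*exp(c*(4*k^2/((1 + sqrt(3)*I)*(-k^3/27 + sqrt(-k^6 + (486 - k^3)^2)/27 + 18)^(1/3)) + 6*k + 9*(-k^3/27 + sqrt(-k^6 + (486 - k^3)^2)/27 + 18)^(1/3) + 9*sqrt(3)*I*(-k^3/27 + sqrt(-k^6 + (486 - k^3)^2)/27 + 18)^(1/3))/54) + c^3*k/12 + sqrt(3)*c^2/8 + c*k^2/8 + c/2


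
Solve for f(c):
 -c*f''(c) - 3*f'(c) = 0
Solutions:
 f(c) = C1 + C2/c^2


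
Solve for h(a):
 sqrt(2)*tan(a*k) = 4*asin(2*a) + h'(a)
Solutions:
 h(a) = C1 - 4*a*asin(2*a) - 2*sqrt(1 - 4*a^2) + sqrt(2)*Piecewise((-log(cos(a*k))/k, Ne(k, 0)), (0, True))


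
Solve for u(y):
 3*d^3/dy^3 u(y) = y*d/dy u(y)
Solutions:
 u(y) = C1 + Integral(C2*airyai(3^(2/3)*y/3) + C3*airybi(3^(2/3)*y/3), y)


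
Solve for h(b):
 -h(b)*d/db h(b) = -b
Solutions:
 h(b) = -sqrt(C1 + b^2)
 h(b) = sqrt(C1 + b^2)


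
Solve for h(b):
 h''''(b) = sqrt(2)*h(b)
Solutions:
 h(b) = C1*exp(-2^(1/8)*b) + C2*exp(2^(1/8)*b) + C3*sin(2^(1/8)*b) + C4*cos(2^(1/8)*b)


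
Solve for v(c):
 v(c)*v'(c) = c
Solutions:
 v(c) = -sqrt(C1 + c^2)
 v(c) = sqrt(C1 + c^2)


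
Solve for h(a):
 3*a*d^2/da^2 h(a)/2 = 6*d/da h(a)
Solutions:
 h(a) = C1 + C2*a^5


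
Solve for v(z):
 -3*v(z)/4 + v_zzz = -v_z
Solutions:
 v(z) = C1*exp(3^(1/3)*z*(-(27 + sqrt(921))^(1/3) + 4*3^(1/3)/(27 + sqrt(921))^(1/3))/12)*sin(3^(1/6)*z*((27 + sqrt(921))^(-1/3) + 3^(2/3)*(27 + sqrt(921))^(1/3)/12)) + C2*exp(3^(1/3)*z*(-(27 + sqrt(921))^(1/3) + 4*3^(1/3)/(27 + sqrt(921))^(1/3))/12)*cos(3^(1/6)*z*((27 + sqrt(921))^(-1/3) + 3^(2/3)*(27 + sqrt(921))^(1/3)/12)) + C3*exp(-3^(1/3)*z*(-(27 + sqrt(921))^(1/3) + 4*3^(1/3)/(27 + sqrt(921))^(1/3))/6)


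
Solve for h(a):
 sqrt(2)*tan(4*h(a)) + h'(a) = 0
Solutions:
 h(a) = -asin(C1*exp(-4*sqrt(2)*a))/4 + pi/4
 h(a) = asin(C1*exp(-4*sqrt(2)*a))/4


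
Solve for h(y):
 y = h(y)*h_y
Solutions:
 h(y) = -sqrt(C1 + y^2)
 h(y) = sqrt(C1 + y^2)


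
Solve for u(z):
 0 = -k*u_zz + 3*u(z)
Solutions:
 u(z) = C1*exp(-sqrt(3)*z*sqrt(1/k)) + C2*exp(sqrt(3)*z*sqrt(1/k))


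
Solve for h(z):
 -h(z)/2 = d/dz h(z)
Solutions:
 h(z) = C1*exp(-z/2)


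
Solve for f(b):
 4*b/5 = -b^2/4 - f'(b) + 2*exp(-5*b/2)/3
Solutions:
 f(b) = C1 - b^3/12 - 2*b^2/5 - 4*exp(-5*b/2)/15


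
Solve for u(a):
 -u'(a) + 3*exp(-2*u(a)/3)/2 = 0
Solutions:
 u(a) = 3*log(-sqrt(C1 + 3*a)) - 3*log(3)/2
 u(a) = 3*log(C1 + 3*a)/2 - 3*log(3)/2


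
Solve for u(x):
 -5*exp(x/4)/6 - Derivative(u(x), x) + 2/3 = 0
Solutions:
 u(x) = C1 + 2*x/3 - 10*exp(x/4)/3


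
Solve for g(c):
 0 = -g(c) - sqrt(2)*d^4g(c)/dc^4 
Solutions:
 g(c) = (C1*sin(2^(3/8)*c/2) + C2*cos(2^(3/8)*c/2))*exp(-2^(3/8)*c/2) + (C3*sin(2^(3/8)*c/2) + C4*cos(2^(3/8)*c/2))*exp(2^(3/8)*c/2)


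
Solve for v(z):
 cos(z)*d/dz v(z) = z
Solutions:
 v(z) = C1 + Integral(z/cos(z), z)


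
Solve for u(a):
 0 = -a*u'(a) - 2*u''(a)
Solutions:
 u(a) = C1 + C2*erf(a/2)


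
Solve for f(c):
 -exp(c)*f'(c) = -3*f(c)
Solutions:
 f(c) = C1*exp(-3*exp(-c))


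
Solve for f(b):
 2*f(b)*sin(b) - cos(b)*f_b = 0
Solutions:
 f(b) = C1/cos(b)^2


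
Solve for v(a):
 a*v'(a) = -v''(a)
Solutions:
 v(a) = C1 + C2*erf(sqrt(2)*a/2)


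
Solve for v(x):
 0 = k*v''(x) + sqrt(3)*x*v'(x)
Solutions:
 v(x) = C1 + C2*sqrt(k)*erf(sqrt(2)*3^(1/4)*x*sqrt(1/k)/2)


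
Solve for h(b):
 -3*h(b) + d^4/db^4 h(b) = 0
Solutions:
 h(b) = C1*exp(-3^(1/4)*b) + C2*exp(3^(1/4)*b) + C3*sin(3^(1/4)*b) + C4*cos(3^(1/4)*b)


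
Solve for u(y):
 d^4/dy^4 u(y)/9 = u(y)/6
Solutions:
 u(y) = C1*exp(-2^(3/4)*3^(1/4)*y/2) + C2*exp(2^(3/4)*3^(1/4)*y/2) + C3*sin(2^(3/4)*3^(1/4)*y/2) + C4*cos(2^(3/4)*3^(1/4)*y/2)


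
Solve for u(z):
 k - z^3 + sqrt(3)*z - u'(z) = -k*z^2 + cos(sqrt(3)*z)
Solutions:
 u(z) = C1 + k*z^3/3 + k*z - z^4/4 + sqrt(3)*z^2/2 - sqrt(3)*sin(sqrt(3)*z)/3


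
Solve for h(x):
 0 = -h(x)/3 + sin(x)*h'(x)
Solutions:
 h(x) = C1*(cos(x) - 1)^(1/6)/(cos(x) + 1)^(1/6)


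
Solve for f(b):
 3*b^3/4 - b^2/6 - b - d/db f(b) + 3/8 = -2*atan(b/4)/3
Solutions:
 f(b) = C1 + 3*b^4/16 - b^3/18 - b^2/2 + 2*b*atan(b/4)/3 + 3*b/8 - 4*log(b^2 + 16)/3


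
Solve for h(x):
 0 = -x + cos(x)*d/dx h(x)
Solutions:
 h(x) = C1 + Integral(x/cos(x), x)


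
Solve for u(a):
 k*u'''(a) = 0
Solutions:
 u(a) = C1 + C2*a + C3*a^2


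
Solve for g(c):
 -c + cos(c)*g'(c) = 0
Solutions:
 g(c) = C1 + Integral(c/cos(c), c)


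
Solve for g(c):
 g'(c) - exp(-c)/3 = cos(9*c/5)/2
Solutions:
 g(c) = C1 + 5*sin(9*c/5)/18 - exp(-c)/3


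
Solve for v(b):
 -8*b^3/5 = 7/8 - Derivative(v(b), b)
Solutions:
 v(b) = C1 + 2*b^4/5 + 7*b/8


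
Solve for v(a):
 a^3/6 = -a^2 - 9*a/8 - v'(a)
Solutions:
 v(a) = C1 - a^4/24 - a^3/3 - 9*a^2/16


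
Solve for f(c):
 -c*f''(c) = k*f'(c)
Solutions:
 f(c) = C1 + c^(1 - re(k))*(C2*sin(log(c)*Abs(im(k))) + C3*cos(log(c)*im(k)))


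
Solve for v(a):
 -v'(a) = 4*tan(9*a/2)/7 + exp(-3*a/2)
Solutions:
 v(a) = C1 - 4*log(tan(9*a/2)^2 + 1)/63 + 2*exp(-3*a/2)/3


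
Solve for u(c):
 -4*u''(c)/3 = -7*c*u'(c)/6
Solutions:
 u(c) = C1 + C2*erfi(sqrt(7)*c/4)


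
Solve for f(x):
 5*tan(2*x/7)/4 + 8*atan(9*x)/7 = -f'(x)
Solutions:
 f(x) = C1 - 8*x*atan(9*x)/7 + 4*log(81*x^2 + 1)/63 + 35*log(cos(2*x/7))/8


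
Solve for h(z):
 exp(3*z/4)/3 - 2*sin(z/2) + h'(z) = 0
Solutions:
 h(z) = C1 - 4*exp(3*z/4)/9 - 4*cos(z/2)


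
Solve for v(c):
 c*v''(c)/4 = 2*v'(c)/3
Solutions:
 v(c) = C1 + C2*c^(11/3)


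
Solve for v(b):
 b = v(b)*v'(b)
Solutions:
 v(b) = -sqrt(C1 + b^2)
 v(b) = sqrt(C1 + b^2)


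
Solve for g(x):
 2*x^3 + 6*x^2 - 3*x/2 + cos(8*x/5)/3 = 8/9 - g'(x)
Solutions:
 g(x) = C1 - x^4/2 - 2*x^3 + 3*x^2/4 + 8*x/9 - 5*sin(8*x/5)/24


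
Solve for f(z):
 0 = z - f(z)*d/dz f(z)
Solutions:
 f(z) = -sqrt(C1 + z^2)
 f(z) = sqrt(C1 + z^2)


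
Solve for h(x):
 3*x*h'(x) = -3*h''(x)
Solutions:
 h(x) = C1 + C2*erf(sqrt(2)*x/2)


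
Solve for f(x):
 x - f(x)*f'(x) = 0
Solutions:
 f(x) = -sqrt(C1 + x^2)
 f(x) = sqrt(C1 + x^2)


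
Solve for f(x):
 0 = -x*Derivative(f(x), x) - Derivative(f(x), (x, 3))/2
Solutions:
 f(x) = C1 + Integral(C2*airyai(-2^(1/3)*x) + C3*airybi(-2^(1/3)*x), x)


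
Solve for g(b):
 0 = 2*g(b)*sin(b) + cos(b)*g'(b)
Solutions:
 g(b) = C1*cos(b)^2


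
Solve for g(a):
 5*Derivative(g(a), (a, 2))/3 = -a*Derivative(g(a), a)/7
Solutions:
 g(a) = C1 + C2*erf(sqrt(210)*a/70)


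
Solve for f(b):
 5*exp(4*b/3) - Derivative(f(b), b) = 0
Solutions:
 f(b) = C1 + 15*exp(4*b/3)/4


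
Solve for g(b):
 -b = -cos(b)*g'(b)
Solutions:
 g(b) = C1 + Integral(b/cos(b), b)


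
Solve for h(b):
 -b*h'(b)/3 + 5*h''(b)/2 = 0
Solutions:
 h(b) = C1 + C2*erfi(sqrt(15)*b/15)


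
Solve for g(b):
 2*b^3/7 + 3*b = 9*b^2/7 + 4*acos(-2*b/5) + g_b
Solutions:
 g(b) = C1 + b^4/14 - 3*b^3/7 + 3*b^2/2 - 4*b*acos(-2*b/5) - 2*sqrt(25 - 4*b^2)


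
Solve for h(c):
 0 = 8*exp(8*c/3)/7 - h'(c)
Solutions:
 h(c) = C1 + 3*exp(8*c/3)/7


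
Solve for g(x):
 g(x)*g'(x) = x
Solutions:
 g(x) = -sqrt(C1 + x^2)
 g(x) = sqrt(C1 + x^2)


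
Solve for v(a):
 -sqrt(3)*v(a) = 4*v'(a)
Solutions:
 v(a) = C1*exp(-sqrt(3)*a/4)


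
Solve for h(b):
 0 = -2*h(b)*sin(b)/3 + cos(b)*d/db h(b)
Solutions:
 h(b) = C1/cos(b)^(2/3)


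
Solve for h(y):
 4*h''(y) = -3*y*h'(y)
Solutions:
 h(y) = C1 + C2*erf(sqrt(6)*y/4)


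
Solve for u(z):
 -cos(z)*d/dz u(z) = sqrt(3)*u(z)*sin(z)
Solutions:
 u(z) = C1*cos(z)^(sqrt(3))


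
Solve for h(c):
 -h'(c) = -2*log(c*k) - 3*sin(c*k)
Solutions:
 h(c) = C1 + 2*c*log(c*k) - 2*c + 3*Piecewise((-cos(c*k)/k, Ne(k, 0)), (0, True))


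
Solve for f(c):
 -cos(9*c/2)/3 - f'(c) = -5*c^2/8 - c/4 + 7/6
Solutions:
 f(c) = C1 + 5*c^3/24 + c^2/8 - 7*c/6 - 2*sin(9*c/2)/27


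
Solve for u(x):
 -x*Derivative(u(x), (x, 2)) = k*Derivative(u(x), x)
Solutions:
 u(x) = C1 + x^(1 - re(k))*(C2*sin(log(x)*Abs(im(k))) + C3*cos(log(x)*im(k)))


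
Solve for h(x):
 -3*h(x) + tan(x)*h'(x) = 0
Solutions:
 h(x) = C1*sin(x)^3


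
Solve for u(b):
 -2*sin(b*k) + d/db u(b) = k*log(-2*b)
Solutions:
 u(b) = C1 + b*k*(log(-b) - 1) + b*k*log(2) + 2*Piecewise((-cos(b*k)/k, Ne(k, 0)), (0, True))


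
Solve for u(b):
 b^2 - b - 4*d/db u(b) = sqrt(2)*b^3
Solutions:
 u(b) = C1 - sqrt(2)*b^4/16 + b^3/12 - b^2/8


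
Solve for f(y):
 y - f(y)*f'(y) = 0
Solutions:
 f(y) = -sqrt(C1 + y^2)
 f(y) = sqrt(C1 + y^2)


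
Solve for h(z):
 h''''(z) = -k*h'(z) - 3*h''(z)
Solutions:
 h(z) = C1 + C2*exp(2^(1/3)*z*(-2^(1/3)*(k + sqrt(k^2 + 4))^(1/3)/2 + (k + sqrt(k^2 + 4))^(-1/3))) + C3*exp(2^(1/3)*z*(2^(1/3)*(k + sqrt(k^2 + 4))^(1/3)/4 - 2^(1/3)*sqrt(3)*I*(k + sqrt(k^2 + 4))^(1/3)/4 + 2/((-1 + sqrt(3)*I)*(k + sqrt(k^2 + 4))^(1/3)))) + C4*exp(2^(1/3)*z*(2^(1/3)*(k + sqrt(k^2 + 4))^(1/3)/4 + 2^(1/3)*sqrt(3)*I*(k + sqrt(k^2 + 4))^(1/3)/4 - 2/((1 + sqrt(3)*I)*(k + sqrt(k^2 + 4))^(1/3))))


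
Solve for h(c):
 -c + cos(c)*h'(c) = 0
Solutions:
 h(c) = C1 + Integral(c/cos(c), c)


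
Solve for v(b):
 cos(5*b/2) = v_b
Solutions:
 v(b) = C1 + 2*sin(5*b/2)/5


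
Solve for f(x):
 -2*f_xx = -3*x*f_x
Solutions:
 f(x) = C1 + C2*erfi(sqrt(3)*x/2)


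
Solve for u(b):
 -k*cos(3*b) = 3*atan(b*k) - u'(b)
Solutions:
 u(b) = C1 + k*sin(3*b)/3 + 3*Piecewise((b*atan(b*k) - log(b^2*k^2 + 1)/(2*k), Ne(k, 0)), (0, True))


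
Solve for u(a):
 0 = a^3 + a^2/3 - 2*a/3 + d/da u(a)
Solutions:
 u(a) = C1 - a^4/4 - a^3/9 + a^2/3


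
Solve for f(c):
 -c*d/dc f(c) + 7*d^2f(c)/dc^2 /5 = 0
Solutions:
 f(c) = C1 + C2*erfi(sqrt(70)*c/14)


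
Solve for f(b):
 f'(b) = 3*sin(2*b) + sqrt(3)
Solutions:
 f(b) = C1 + sqrt(3)*b - 3*cos(2*b)/2


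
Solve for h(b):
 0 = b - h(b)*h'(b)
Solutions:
 h(b) = -sqrt(C1 + b^2)
 h(b) = sqrt(C1 + b^2)


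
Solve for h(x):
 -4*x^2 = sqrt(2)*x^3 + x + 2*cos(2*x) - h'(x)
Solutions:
 h(x) = C1 + sqrt(2)*x^4/4 + 4*x^3/3 + x^2/2 + sin(2*x)


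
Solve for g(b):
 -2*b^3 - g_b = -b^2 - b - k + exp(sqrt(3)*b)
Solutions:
 g(b) = C1 - b^4/2 + b^3/3 + b^2/2 + b*k - sqrt(3)*exp(sqrt(3)*b)/3


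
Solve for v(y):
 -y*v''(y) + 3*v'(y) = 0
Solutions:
 v(y) = C1 + C2*y^4


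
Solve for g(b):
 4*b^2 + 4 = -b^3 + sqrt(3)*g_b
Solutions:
 g(b) = C1 + sqrt(3)*b^4/12 + 4*sqrt(3)*b^3/9 + 4*sqrt(3)*b/3


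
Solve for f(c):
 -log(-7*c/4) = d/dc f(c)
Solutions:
 f(c) = C1 - c*log(-c) + c*(-log(7) + 1 + 2*log(2))


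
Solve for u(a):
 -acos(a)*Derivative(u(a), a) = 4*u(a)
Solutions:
 u(a) = C1*exp(-4*Integral(1/acos(a), a))


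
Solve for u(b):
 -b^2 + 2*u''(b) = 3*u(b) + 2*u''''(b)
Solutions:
 u(b) = -b^2/3 + (C1*sin(2^(3/4)*3^(1/4)*b*sin(atan(sqrt(5))/2)/2) + C2*cos(2^(3/4)*3^(1/4)*b*sin(atan(sqrt(5))/2)/2))*exp(-2^(3/4)*3^(1/4)*b*cos(atan(sqrt(5))/2)/2) + (C3*sin(2^(3/4)*3^(1/4)*b*sin(atan(sqrt(5))/2)/2) + C4*cos(2^(3/4)*3^(1/4)*b*sin(atan(sqrt(5))/2)/2))*exp(2^(3/4)*3^(1/4)*b*cos(atan(sqrt(5))/2)/2) - 4/9


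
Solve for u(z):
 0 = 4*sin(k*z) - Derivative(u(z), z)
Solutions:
 u(z) = C1 - 4*cos(k*z)/k


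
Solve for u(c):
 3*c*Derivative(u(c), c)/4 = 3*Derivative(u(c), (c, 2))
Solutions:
 u(c) = C1 + C2*erfi(sqrt(2)*c/4)


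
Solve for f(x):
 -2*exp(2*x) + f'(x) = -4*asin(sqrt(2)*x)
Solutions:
 f(x) = C1 - 4*x*asin(sqrt(2)*x) - 2*sqrt(2)*sqrt(1 - 2*x^2) + exp(2*x)


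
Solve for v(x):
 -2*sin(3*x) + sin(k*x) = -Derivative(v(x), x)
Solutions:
 v(x) = C1 - 2*cos(3*x)/3 + cos(k*x)/k


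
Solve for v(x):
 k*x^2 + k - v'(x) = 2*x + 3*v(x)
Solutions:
 v(x) = C1*exp(-3*x) + k*x^2/3 - 2*k*x/9 + 11*k/27 - 2*x/3 + 2/9


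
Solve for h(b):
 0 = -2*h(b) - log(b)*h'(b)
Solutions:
 h(b) = C1*exp(-2*li(b))


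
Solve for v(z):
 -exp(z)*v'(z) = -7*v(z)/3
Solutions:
 v(z) = C1*exp(-7*exp(-z)/3)


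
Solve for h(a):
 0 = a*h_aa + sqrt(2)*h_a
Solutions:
 h(a) = C1 + C2*a^(1 - sqrt(2))


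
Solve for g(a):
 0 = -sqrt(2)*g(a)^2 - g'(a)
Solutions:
 g(a) = 1/(C1 + sqrt(2)*a)


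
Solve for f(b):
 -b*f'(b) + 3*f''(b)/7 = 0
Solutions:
 f(b) = C1 + C2*erfi(sqrt(42)*b/6)


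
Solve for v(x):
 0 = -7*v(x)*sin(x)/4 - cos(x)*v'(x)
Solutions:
 v(x) = C1*cos(x)^(7/4)


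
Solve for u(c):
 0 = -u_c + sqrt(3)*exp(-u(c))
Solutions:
 u(c) = log(C1 + sqrt(3)*c)


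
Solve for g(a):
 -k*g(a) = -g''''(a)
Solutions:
 g(a) = C1*exp(-a*k^(1/4)) + C2*exp(a*k^(1/4)) + C3*exp(-I*a*k^(1/4)) + C4*exp(I*a*k^(1/4))


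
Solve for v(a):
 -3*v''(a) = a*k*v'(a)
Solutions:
 v(a) = Piecewise((-sqrt(6)*sqrt(pi)*C1*erf(sqrt(6)*a*sqrt(k)/6)/(2*sqrt(k)) - C2, (k > 0) | (k < 0)), (-C1*a - C2, True))


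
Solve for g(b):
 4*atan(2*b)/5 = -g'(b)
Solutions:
 g(b) = C1 - 4*b*atan(2*b)/5 + log(4*b^2 + 1)/5


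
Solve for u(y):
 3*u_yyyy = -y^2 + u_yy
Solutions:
 u(y) = C1 + C2*y + C3*exp(-sqrt(3)*y/3) + C4*exp(sqrt(3)*y/3) + y^4/12 + 3*y^2


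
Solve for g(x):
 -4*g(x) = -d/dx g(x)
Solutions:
 g(x) = C1*exp(4*x)


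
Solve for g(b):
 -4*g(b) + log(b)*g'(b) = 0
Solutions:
 g(b) = C1*exp(4*li(b))


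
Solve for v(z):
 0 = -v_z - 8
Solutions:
 v(z) = C1 - 8*z


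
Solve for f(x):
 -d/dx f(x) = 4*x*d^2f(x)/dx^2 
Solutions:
 f(x) = C1 + C2*x^(3/4)


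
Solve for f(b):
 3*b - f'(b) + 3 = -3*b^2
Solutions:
 f(b) = C1 + b^3 + 3*b^2/2 + 3*b


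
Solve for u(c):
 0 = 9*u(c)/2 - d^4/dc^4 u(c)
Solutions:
 u(c) = C1*exp(-2^(3/4)*sqrt(3)*c/2) + C2*exp(2^(3/4)*sqrt(3)*c/2) + C3*sin(2^(3/4)*sqrt(3)*c/2) + C4*cos(2^(3/4)*sqrt(3)*c/2)


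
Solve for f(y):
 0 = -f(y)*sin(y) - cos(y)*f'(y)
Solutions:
 f(y) = C1*cos(y)


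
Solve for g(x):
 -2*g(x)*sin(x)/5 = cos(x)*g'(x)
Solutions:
 g(x) = C1*cos(x)^(2/5)


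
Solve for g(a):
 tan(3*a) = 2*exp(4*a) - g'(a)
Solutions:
 g(a) = C1 + exp(4*a)/2 + log(cos(3*a))/3


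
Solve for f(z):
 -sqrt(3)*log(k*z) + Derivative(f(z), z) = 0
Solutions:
 f(z) = C1 + sqrt(3)*z*log(k*z) - sqrt(3)*z


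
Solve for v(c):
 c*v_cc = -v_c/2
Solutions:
 v(c) = C1 + C2*sqrt(c)


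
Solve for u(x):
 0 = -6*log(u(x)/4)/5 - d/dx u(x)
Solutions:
 -5*Integral(1/(-log(_y) + 2*log(2)), (_y, u(x)))/6 = C1 - x


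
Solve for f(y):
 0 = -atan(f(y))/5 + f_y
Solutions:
 Integral(1/atan(_y), (_y, f(y))) = C1 + y/5


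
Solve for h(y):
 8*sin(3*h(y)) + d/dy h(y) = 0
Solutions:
 h(y) = -acos((-C1 - exp(48*y))/(C1 - exp(48*y)))/3 + 2*pi/3
 h(y) = acos((-C1 - exp(48*y))/(C1 - exp(48*y)))/3


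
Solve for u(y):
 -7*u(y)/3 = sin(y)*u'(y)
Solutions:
 u(y) = C1*(cos(y) + 1)^(7/6)/(cos(y) - 1)^(7/6)


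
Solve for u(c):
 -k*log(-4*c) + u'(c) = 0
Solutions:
 u(c) = C1 + c*k*log(-c) + c*k*(-1 + 2*log(2))


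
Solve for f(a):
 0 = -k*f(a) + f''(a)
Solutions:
 f(a) = C1*exp(-a*sqrt(k)) + C2*exp(a*sqrt(k))


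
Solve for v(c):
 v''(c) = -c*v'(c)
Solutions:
 v(c) = C1 + C2*erf(sqrt(2)*c/2)


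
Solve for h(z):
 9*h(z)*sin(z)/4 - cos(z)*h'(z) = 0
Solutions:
 h(z) = C1/cos(z)^(9/4)


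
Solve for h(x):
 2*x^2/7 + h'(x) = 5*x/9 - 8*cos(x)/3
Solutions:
 h(x) = C1 - 2*x^3/21 + 5*x^2/18 - 8*sin(x)/3


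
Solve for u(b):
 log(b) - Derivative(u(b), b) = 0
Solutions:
 u(b) = C1 + b*log(b) - b


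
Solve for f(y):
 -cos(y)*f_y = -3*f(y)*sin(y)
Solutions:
 f(y) = C1/cos(y)^3


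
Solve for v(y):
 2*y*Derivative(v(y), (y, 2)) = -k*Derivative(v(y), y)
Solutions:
 v(y) = C1 + y^(1 - re(k)/2)*(C2*sin(log(y)*Abs(im(k))/2) + C3*cos(log(y)*im(k)/2))


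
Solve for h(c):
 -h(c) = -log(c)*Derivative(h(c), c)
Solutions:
 h(c) = C1*exp(li(c))


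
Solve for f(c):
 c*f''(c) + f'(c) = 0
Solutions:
 f(c) = C1 + C2*log(c)


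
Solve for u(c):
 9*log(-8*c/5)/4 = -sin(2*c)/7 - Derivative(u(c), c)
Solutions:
 u(c) = C1 - 9*c*log(-c)/4 - 7*c*log(2) + c*log(10)/4 + 9*c/4 + 2*c*log(5) + cos(2*c)/14


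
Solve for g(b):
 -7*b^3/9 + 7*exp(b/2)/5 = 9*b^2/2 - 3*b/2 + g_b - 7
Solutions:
 g(b) = C1 - 7*b^4/36 - 3*b^3/2 + 3*b^2/4 + 7*b + 14*exp(b/2)/5


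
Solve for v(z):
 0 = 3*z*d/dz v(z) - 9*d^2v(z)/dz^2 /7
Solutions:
 v(z) = C1 + C2*erfi(sqrt(42)*z/6)


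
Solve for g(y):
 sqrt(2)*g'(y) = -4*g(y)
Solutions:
 g(y) = C1*exp(-2*sqrt(2)*y)


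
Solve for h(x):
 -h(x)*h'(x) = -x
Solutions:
 h(x) = -sqrt(C1 + x^2)
 h(x) = sqrt(C1 + x^2)


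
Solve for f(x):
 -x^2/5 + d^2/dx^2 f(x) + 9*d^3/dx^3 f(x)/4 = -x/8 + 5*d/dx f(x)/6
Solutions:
 f(x) = C1 + C2*exp(x*(-2 + sqrt(34))/9) + C3*exp(-x*(2 + sqrt(34))/9) - 2*x^3/25 - 213*x^2/1000 - 2259*x/1250


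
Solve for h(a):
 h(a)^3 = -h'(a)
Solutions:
 h(a) = -sqrt(2)*sqrt(-1/(C1 - a))/2
 h(a) = sqrt(2)*sqrt(-1/(C1 - a))/2


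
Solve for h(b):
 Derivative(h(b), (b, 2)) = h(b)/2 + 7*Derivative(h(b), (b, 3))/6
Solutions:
 h(b) = C1*exp(b*(8*2^(1/3)/(7*sqrt(345) + 131)^(1/3) + 8 + 2^(2/3)*(7*sqrt(345) + 131)^(1/3))/28)*sin(2^(1/3)*sqrt(3)*b*(-2^(1/3)*(7*sqrt(345) + 131)^(1/3) + 8/(7*sqrt(345) + 131)^(1/3))/28) + C2*exp(b*(8*2^(1/3)/(7*sqrt(345) + 131)^(1/3) + 8 + 2^(2/3)*(7*sqrt(345) + 131)^(1/3))/28)*cos(2^(1/3)*sqrt(3)*b*(-2^(1/3)*(7*sqrt(345) + 131)^(1/3) + 8/(7*sqrt(345) + 131)^(1/3))/28) + C3*exp(b*(-2^(2/3)*(7*sqrt(345) + 131)^(1/3) - 8*2^(1/3)/(7*sqrt(345) + 131)^(1/3) + 4)/14)


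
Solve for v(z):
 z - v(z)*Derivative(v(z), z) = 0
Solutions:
 v(z) = -sqrt(C1 + z^2)
 v(z) = sqrt(C1 + z^2)


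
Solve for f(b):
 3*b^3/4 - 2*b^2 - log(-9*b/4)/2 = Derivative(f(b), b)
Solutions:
 f(b) = C1 + 3*b^4/16 - 2*b^3/3 - b*log(-b)/2 + b*(-log(3) + 1/2 + log(2))


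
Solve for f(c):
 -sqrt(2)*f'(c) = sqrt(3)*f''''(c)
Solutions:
 f(c) = C1 + C4*exp(-2^(1/6)*3^(5/6)*c/3) + (C2*sin(2^(1/6)*3^(1/3)*c/2) + C3*cos(2^(1/6)*3^(1/3)*c/2))*exp(2^(1/6)*3^(5/6)*c/6)


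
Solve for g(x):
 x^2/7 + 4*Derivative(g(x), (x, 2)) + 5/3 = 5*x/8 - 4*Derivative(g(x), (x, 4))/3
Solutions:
 g(x) = C1 + C2*x + C3*sin(sqrt(3)*x) + C4*cos(sqrt(3)*x) - x^4/336 + 5*x^3/192 - 11*x^2/56


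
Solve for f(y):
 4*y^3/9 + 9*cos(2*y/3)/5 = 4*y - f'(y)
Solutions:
 f(y) = C1 - y^4/9 + 2*y^2 - 27*sin(2*y/3)/10


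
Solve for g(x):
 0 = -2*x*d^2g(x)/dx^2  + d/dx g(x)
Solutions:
 g(x) = C1 + C2*x^(3/2)


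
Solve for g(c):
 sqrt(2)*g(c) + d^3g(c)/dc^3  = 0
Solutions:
 g(c) = C3*exp(-2^(1/6)*c) + (C1*sin(2^(1/6)*sqrt(3)*c/2) + C2*cos(2^(1/6)*sqrt(3)*c/2))*exp(2^(1/6)*c/2)


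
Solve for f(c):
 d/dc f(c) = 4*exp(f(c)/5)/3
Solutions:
 f(c) = 5*log(-1/(C1 + 4*c)) + 5*log(15)


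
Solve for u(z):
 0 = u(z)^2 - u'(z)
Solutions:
 u(z) = -1/(C1 + z)


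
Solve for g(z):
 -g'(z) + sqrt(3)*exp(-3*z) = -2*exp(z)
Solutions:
 g(z) = C1 + 2*exp(z) - sqrt(3)*exp(-3*z)/3


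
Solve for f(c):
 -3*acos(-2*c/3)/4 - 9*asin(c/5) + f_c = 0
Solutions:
 f(c) = C1 + 3*c*acos(-2*c/3)/4 + 9*c*asin(c/5) + 3*sqrt(9 - 4*c^2)/8 + 9*sqrt(25 - c^2)


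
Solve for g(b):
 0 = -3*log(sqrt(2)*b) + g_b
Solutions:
 g(b) = C1 + 3*b*log(b) - 3*b + 3*b*log(2)/2


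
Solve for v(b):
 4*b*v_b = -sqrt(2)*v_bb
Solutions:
 v(b) = C1 + C2*erf(2^(1/4)*b)


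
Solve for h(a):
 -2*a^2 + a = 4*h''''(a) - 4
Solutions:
 h(a) = C1 + C2*a + C3*a^2 + C4*a^3 - a^6/720 + a^5/480 + a^4/24


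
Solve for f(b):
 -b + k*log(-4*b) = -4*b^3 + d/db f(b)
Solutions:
 f(b) = C1 + b^4 - b^2/2 + b*k*log(-b) + b*k*(-1 + 2*log(2))


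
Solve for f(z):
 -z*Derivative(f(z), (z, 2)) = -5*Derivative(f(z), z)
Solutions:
 f(z) = C1 + C2*z^6


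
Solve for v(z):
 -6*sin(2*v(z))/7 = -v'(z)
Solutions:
 -6*z/7 + log(cos(2*v(z)) - 1)/4 - log(cos(2*v(z)) + 1)/4 = C1


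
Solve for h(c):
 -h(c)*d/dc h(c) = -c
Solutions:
 h(c) = -sqrt(C1 + c^2)
 h(c) = sqrt(C1 + c^2)


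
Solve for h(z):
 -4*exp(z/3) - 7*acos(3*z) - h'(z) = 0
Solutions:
 h(z) = C1 - 7*z*acos(3*z) + 7*sqrt(1 - 9*z^2)/3 - 12*exp(z/3)


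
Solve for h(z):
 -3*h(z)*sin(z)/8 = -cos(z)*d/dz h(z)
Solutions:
 h(z) = C1/cos(z)^(3/8)


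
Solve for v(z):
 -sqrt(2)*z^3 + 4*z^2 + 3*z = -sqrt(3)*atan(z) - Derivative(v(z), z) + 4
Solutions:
 v(z) = C1 + sqrt(2)*z^4/4 - 4*z^3/3 - 3*z^2/2 + 4*z - sqrt(3)*(z*atan(z) - log(z^2 + 1)/2)


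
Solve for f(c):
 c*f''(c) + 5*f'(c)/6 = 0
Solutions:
 f(c) = C1 + C2*c^(1/6)


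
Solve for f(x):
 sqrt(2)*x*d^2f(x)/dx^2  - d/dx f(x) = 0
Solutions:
 f(x) = C1 + C2*x^(sqrt(2)/2 + 1)


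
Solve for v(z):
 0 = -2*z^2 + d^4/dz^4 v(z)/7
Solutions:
 v(z) = C1 + C2*z + C3*z^2 + C4*z^3 + 7*z^6/180


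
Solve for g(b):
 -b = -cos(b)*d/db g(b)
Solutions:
 g(b) = C1 + Integral(b/cos(b), b)


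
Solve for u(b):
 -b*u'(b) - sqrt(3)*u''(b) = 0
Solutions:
 u(b) = C1 + C2*erf(sqrt(2)*3^(3/4)*b/6)


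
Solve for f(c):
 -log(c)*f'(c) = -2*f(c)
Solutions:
 f(c) = C1*exp(2*li(c))


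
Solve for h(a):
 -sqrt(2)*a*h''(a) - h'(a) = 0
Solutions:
 h(a) = C1 + C2*a^(1 - sqrt(2)/2)


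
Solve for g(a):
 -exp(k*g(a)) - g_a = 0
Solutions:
 g(a) = Piecewise((log(1/(C1*k + a*k))/k, Ne(k, 0)), (nan, True))
 g(a) = Piecewise((C1 - a, Eq(k, 0)), (nan, True))


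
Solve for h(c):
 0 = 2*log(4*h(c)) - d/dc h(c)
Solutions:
 -Integral(1/(log(_y) + 2*log(2)), (_y, h(c)))/2 = C1 - c


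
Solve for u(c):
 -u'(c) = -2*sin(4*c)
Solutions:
 u(c) = C1 - cos(4*c)/2


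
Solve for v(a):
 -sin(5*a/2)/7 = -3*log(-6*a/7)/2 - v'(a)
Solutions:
 v(a) = C1 - 3*a*log(-a)/2 - 2*a*log(6) + 3*a/2 + a*log(42)/2 + a*log(7) - 2*cos(5*a/2)/35


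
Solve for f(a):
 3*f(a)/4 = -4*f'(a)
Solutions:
 f(a) = C1*exp(-3*a/16)


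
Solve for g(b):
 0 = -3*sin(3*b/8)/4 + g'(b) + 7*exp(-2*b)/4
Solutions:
 g(b) = C1 - 2*cos(3*b/8) + 7*exp(-2*b)/8


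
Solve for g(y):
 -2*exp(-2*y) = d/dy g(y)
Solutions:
 g(y) = C1 + exp(-2*y)


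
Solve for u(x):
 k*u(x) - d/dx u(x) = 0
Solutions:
 u(x) = C1*exp(k*x)


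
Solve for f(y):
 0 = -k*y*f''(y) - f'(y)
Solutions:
 f(y) = C1 + y^(((re(k) - 1)*re(k) + im(k)^2)/(re(k)^2 + im(k)^2))*(C2*sin(log(y)*Abs(im(k))/(re(k)^2 + im(k)^2)) + C3*cos(log(y)*im(k)/(re(k)^2 + im(k)^2)))


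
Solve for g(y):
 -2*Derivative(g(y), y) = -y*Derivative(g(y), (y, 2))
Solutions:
 g(y) = C1 + C2*y^3


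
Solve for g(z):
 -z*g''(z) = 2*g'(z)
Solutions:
 g(z) = C1 + C2/z


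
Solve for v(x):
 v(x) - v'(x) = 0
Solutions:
 v(x) = C1*exp(x)


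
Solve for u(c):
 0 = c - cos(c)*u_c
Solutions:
 u(c) = C1 + Integral(c/cos(c), c)


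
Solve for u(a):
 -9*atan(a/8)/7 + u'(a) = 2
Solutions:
 u(a) = C1 + 9*a*atan(a/8)/7 + 2*a - 36*log(a^2 + 64)/7


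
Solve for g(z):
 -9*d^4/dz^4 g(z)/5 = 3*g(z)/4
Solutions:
 g(z) = (C1*sin(3^(3/4)*5^(1/4)*z/6) + C2*cos(3^(3/4)*5^(1/4)*z/6))*exp(-3^(3/4)*5^(1/4)*z/6) + (C3*sin(3^(3/4)*5^(1/4)*z/6) + C4*cos(3^(3/4)*5^(1/4)*z/6))*exp(3^(3/4)*5^(1/4)*z/6)


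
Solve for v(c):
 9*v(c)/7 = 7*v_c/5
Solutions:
 v(c) = C1*exp(45*c/49)


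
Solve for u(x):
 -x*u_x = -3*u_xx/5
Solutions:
 u(x) = C1 + C2*erfi(sqrt(30)*x/6)


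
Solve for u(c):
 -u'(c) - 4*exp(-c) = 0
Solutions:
 u(c) = C1 + 4*exp(-c)


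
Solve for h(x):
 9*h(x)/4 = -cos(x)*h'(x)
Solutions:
 h(x) = C1*(sin(x) - 1)^(9/8)/(sin(x) + 1)^(9/8)


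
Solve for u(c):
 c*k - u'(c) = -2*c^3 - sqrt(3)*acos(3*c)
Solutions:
 u(c) = C1 + c^4/2 + c^2*k/2 + sqrt(3)*(c*acos(3*c) - sqrt(1 - 9*c^2)/3)


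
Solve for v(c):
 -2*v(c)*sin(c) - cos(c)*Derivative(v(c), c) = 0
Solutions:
 v(c) = C1*cos(c)^2


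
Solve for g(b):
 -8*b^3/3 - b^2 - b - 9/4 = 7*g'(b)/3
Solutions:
 g(b) = C1 - 2*b^4/7 - b^3/7 - 3*b^2/14 - 27*b/28


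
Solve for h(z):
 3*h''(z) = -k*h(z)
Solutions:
 h(z) = C1*exp(-sqrt(3)*z*sqrt(-k)/3) + C2*exp(sqrt(3)*z*sqrt(-k)/3)


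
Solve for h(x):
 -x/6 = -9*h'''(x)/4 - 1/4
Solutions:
 h(x) = C1 + C2*x + C3*x^2 + x^4/324 - x^3/54


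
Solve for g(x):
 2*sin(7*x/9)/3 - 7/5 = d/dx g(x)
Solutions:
 g(x) = C1 - 7*x/5 - 6*cos(7*x/9)/7


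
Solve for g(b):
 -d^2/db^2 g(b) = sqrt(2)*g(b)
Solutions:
 g(b) = C1*sin(2^(1/4)*b) + C2*cos(2^(1/4)*b)


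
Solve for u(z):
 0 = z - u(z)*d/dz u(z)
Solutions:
 u(z) = -sqrt(C1 + z^2)
 u(z) = sqrt(C1 + z^2)


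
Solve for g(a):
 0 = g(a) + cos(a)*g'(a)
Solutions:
 g(a) = C1*sqrt(sin(a) - 1)/sqrt(sin(a) + 1)


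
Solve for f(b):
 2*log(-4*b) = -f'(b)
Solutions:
 f(b) = C1 - 2*b*log(-b) + 2*b*(1 - 2*log(2))


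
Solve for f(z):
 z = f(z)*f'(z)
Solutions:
 f(z) = -sqrt(C1 + z^2)
 f(z) = sqrt(C1 + z^2)


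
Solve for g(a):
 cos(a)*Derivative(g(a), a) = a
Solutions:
 g(a) = C1 + Integral(a/cos(a), a)


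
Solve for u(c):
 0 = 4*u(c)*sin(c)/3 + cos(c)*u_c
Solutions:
 u(c) = C1*cos(c)^(4/3)


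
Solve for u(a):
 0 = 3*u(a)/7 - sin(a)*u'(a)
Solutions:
 u(a) = C1*(cos(a) - 1)^(3/14)/(cos(a) + 1)^(3/14)


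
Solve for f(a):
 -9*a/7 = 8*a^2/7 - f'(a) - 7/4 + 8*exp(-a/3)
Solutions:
 f(a) = C1 + 8*a^3/21 + 9*a^2/14 - 7*a/4 - 24*exp(-a/3)


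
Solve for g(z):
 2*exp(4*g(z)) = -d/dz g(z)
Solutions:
 g(z) = log(-I*(1/(C1 + 8*z))^(1/4))
 g(z) = log(I*(1/(C1 + 8*z))^(1/4))
 g(z) = log(-(1/(C1 + 8*z))^(1/4))
 g(z) = log(1/(C1 + 8*z))/4


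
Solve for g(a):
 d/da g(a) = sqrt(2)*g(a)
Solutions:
 g(a) = C1*exp(sqrt(2)*a)


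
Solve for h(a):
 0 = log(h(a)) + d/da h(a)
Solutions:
 li(h(a)) = C1 - a


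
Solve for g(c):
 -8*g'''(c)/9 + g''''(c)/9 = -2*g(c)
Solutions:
 g(c) = C1*exp(c*(-sqrt(2)*sqrt(6^(2/3)/(sqrt(138) + 12)^(1/3) + 6^(1/3)*(sqrt(138) + 12)^(1/3) + 8)/2 + 2))*sin(sqrt(2)*c*sqrt(-16 + 6^(2/3)/(sqrt(138) + 12)^(1/3) + 6^(1/3)*(sqrt(138) + 12)^(1/3) + 32*sqrt(2)/sqrt(6^(2/3)/(sqrt(138) + 12)^(1/3) + 6^(1/3)*(sqrt(138) + 12)^(1/3) + 8))/2) + C2*exp(c*(-sqrt(2)*sqrt(6^(2/3)/(sqrt(138) + 12)^(1/3) + 6^(1/3)*(sqrt(138) + 12)^(1/3) + 8)/2 + 2))*cos(sqrt(2)*c*sqrt(-16 + 6^(2/3)/(sqrt(138) + 12)^(1/3) + 6^(1/3)*(sqrt(138) + 12)^(1/3) + 32*sqrt(2)/sqrt(6^(2/3)/(sqrt(138) + 12)^(1/3) + 6^(1/3)*(sqrt(138) + 12)^(1/3) + 8))/2) + C3*exp(c*(2 + sqrt(2)*sqrt(6^(2/3)/(sqrt(138) + 12)^(1/3) + 6^(1/3)*(sqrt(138) + 12)^(1/3) + 8)/2 + sqrt(2)*sqrt(-6^(1/3)*(sqrt(138) + 12)^(1/3) - 6^(2/3)/(sqrt(138) + 12)^(1/3) + 32*sqrt(2)/sqrt(6^(2/3)/(sqrt(138) + 12)^(1/3) + 6^(1/3)*(sqrt(138) + 12)^(1/3) + 8) + 16)/2)) + C4*exp(c*(-sqrt(2)*sqrt(-6^(1/3)*(sqrt(138) + 12)^(1/3) - 6^(2/3)/(sqrt(138) + 12)^(1/3) + 32*sqrt(2)/sqrt(6^(2/3)/(sqrt(138) + 12)^(1/3) + 6^(1/3)*(sqrt(138) + 12)^(1/3) + 8) + 16)/2 + 2 + sqrt(2)*sqrt(6^(2/3)/(sqrt(138) + 12)^(1/3) + 6^(1/3)*(sqrt(138) + 12)^(1/3) + 8)/2))


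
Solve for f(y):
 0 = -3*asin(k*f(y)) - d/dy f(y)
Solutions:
 Integral(1/asin(_y*k), (_y, f(y))) = C1 - 3*y


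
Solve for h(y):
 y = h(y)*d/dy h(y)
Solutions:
 h(y) = -sqrt(C1 + y^2)
 h(y) = sqrt(C1 + y^2)


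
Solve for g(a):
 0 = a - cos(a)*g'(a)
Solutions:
 g(a) = C1 + Integral(a/cos(a), a)


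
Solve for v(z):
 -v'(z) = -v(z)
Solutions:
 v(z) = C1*exp(z)


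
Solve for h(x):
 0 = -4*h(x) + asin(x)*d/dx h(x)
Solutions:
 h(x) = C1*exp(4*Integral(1/asin(x), x))


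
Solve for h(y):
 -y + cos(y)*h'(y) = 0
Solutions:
 h(y) = C1 + Integral(y/cos(y), y)


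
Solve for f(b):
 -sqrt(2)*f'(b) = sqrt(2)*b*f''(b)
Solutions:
 f(b) = C1 + C2*log(b)


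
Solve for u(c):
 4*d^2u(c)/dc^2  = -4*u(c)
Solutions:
 u(c) = C1*sin(c) + C2*cos(c)


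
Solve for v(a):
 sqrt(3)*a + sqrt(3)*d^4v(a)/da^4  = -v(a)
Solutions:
 v(a) = -sqrt(3)*a + (C1*sin(sqrt(2)*3^(7/8)*a/6) + C2*cos(sqrt(2)*3^(7/8)*a/6))*exp(-sqrt(2)*3^(7/8)*a/6) + (C3*sin(sqrt(2)*3^(7/8)*a/6) + C4*cos(sqrt(2)*3^(7/8)*a/6))*exp(sqrt(2)*3^(7/8)*a/6)


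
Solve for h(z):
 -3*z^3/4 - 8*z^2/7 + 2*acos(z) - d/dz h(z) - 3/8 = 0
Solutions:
 h(z) = C1 - 3*z^4/16 - 8*z^3/21 + 2*z*acos(z) - 3*z/8 - 2*sqrt(1 - z^2)


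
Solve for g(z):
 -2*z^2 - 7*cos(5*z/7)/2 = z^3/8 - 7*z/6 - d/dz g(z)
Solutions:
 g(z) = C1 + z^4/32 + 2*z^3/3 - 7*z^2/12 + 49*sin(5*z/7)/10


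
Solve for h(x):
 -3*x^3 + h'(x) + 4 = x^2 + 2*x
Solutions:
 h(x) = C1 + 3*x^4/4 + x^3/3 + x^2 - 4*x


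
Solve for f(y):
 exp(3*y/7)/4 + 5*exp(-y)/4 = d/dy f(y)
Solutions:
 f(y) = C1 + 7*exp(3*y/7)/12 - 5*exp(-y)/4


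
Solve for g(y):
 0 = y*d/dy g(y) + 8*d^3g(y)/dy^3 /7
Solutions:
 g(y) = C1 + Integral(C2*airyai(-7^(1/3)*y/2) + C3*airybi(-7^(1/3)*y/2), y)


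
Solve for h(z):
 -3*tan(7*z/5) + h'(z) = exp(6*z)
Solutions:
 h(z) = C1 + exp(6*z)/6 - 15*log(cos(7*z/5))/7


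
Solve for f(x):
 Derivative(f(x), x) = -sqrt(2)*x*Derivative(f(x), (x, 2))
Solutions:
 f(x) = C1 + C2*x^(1 - sqrt(2)/2)


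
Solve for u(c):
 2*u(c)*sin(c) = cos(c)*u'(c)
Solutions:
 u(c) = C1/cos(c)^2


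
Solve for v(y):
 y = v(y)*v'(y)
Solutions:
 v(y) = -sqrt(C1 + y^2)
 v(y) = sqrt(C1 + y^2)


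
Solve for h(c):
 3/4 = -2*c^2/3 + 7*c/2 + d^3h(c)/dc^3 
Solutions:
 h(c) = C1 + C2*c + C3*c^2 + c^5/90 - 7*c^4/48 + c^3/8


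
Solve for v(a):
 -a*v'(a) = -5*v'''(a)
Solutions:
 v(a) = C1 + Integral(C2*airyai(5^(2/3)*a/5) + C3*airybi(5^(2/3)*a/5), a)


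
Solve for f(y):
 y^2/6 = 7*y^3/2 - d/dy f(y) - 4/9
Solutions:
 f(y) = C1 + 7*y^4/8 - y^3/18 - 4*y/9


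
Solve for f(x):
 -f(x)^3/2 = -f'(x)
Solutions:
 f(x) = -sqrt(-1/(C1 + x))
 f(x) = sqrt(-1/(C1 + x))


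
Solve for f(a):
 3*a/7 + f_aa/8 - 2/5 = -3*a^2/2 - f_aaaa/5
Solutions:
 f(a) = C1 + C2*a + C3*sin(sqrt(10)*a/4) + C4*cos(sqrt(10)*a/4) - a^4 - 4*a^3/7 + 104*a^2/5


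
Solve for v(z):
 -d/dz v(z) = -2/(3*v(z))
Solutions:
 v(z) = -sqrt(C1 + 12*z)/3
 v(z) = sqrt(C1 + 12*z)/3


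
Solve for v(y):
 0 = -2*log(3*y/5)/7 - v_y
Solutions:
 v(y) = C1 - 2*y*log(y)/7 - 2*y*log(3)/7 + 2*y/7 + 2*y*log(5)/7


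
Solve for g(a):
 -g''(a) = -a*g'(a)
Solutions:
 g(a) = C1 + C2*erfi(sqrt(2)*a/2)


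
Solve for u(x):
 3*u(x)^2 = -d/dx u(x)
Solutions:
 u(x) = 1/(C1 + 3*x)


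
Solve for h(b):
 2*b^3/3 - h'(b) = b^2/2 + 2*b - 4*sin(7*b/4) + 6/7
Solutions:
 h(b) = C1 + b^4/6 - b^3/6 - b^2 - 6*b/7 - 16*cos(7*b/4)/7


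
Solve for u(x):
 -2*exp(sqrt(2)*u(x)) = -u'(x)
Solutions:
 u(x) = sqrt(2)*(2*log(-1/(C1 + 2*x)) - log(2))/4


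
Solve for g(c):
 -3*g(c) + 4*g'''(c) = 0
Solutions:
 g(c) = C3*exp(6^(1/3)*c/2) + (C1*sin(2^(1/3)*3^(5/6)*c/4) + C2*cos(2^(1/3)*3^(5/6)*c/4))*exp(-6^(1/3)*c/4)


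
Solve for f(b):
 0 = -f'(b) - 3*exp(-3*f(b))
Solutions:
 f(b) = log(C1 - 9*b)/3
 f(b) = log((-3^(1/3) - 3^(5/6)*I)*(C1 - 3*b)^(1/3)/2)
 f(b) = log((-3^(1/3) + 3^(5/6)*I)*(C1 - 3*b)^(1/3)/2)


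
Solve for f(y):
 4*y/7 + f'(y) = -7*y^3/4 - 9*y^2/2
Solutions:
 f(y) = C1 - 7*y^4/16 - 3*y^3/2 - 2*y^2/7


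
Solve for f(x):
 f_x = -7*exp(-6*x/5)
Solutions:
 f(x) = C1 + 35*exp(-6*x/5)/6


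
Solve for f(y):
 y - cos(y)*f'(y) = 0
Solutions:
 f(y) = C1 + Integral(y/cos(y), y)


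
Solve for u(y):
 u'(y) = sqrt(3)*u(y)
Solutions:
 u(y) = C1*exp(sqrt(3)*y)


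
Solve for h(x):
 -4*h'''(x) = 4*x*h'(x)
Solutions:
 h(x) = C1 + Integral(C2*airyai(-x) + C3*airybi(-x), x)


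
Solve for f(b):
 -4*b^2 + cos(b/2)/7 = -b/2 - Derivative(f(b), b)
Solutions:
 f(b) = C1 + 4*b^3/3 - b^2/4 - 2*sin(b/2)/7


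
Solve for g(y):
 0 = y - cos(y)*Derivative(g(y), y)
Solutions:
 g(y) = C1 + Integral(y/cos(y), y)


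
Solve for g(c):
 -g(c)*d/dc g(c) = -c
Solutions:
 g(c) = -sqrt(C1 + c^2)
 g(c) = sqrt(C1 + c^2)


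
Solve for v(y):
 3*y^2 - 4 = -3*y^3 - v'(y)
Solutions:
 v(y) = C1 - 3*y^4/4 - y^3 + 4*y


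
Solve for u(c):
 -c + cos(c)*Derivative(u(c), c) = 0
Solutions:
 u(c) = C1 + Integral(c/cos(c), c)


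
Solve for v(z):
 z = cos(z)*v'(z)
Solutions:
 v(z) = C1 + Integral(z/cos(z), z)


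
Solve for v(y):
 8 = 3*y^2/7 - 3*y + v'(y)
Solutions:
 v(y) = C1 - y^3/7 + 3*y^2/2 + 8*y


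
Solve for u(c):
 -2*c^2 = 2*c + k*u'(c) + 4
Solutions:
 u(c) = C1 - 2*c^3/(3*k) - c^2/k - 4*c/k


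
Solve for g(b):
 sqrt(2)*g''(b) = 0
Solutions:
 g(b) = C1 + C2*b


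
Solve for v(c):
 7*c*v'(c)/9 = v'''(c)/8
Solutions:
 v(c) = C1 + Integral(C2*airyai(2*21^(1/3)*c/3) + C3*airybi(2*21^(1/3)*c/3), c)


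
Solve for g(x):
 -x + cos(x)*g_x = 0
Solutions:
 g(x) = C1 + Integral(x/cos(x), x)


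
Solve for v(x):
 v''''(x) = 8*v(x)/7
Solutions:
 v(x) = C1*exp(-14^(3/4)*x/7) + C2*exp(14^(3/4)*x/7) + C3*sin(14^(3/4)*x/7) + C4*cos(14^(3/4)*x/7)


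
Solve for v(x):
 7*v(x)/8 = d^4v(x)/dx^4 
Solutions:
 v(x) = C1*exp(-14^(1/4)*x/2) + C2*exp(14^(1/4)*x/2) + C3*sin(14^(1/4)*x/2) + C4*cos(14^(1/4)*x/2)


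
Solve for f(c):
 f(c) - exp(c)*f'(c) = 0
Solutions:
 f(c) = C1*exp(-exp(-c))


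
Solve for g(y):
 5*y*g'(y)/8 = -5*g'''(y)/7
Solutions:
 g(y) = C1 + Integral(C2*airyai(-7^(1/3)*y/2) + C3*airybi(-7^(1/3)*y/2), y)


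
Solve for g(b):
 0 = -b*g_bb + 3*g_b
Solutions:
 g(b) = C1 + C2*b^4


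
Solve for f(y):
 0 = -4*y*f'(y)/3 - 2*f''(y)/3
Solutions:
 f(y) = C1 + C2*erf(y)


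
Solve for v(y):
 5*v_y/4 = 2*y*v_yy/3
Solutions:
 v(y) = C1 + C2*y^(23/8)


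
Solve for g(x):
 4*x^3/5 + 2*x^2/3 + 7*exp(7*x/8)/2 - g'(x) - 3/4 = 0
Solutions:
 g(x) = C1 + x^4/5 + 2*x^3/9 - 3*x/4 + 4*exp(7*x/8)


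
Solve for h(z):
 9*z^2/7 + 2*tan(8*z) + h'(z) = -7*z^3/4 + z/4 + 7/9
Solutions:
 h(z) = C1 - 7*z^4/16 - 3*z^3/7 + z^2/8 + 7*z/9 + log(cos(8*z))/4


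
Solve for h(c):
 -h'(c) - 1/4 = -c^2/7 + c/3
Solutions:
 h(c) = C1 + c^3/21 - c^2/6 - c/4


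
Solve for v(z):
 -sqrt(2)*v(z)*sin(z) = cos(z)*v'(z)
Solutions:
 v(z) = C1*cos(z)^(sqrt(2))


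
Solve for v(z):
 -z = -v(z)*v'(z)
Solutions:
 v(z) = -sqrt(C1 + z^2)
 v(z) = sqrt(C1 + z^2)


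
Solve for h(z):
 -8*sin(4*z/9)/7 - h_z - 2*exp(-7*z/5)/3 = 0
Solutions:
 h(z) = C1 + 18*cos(4*z/9)/7 + 10*exp(-7*z/5)/21


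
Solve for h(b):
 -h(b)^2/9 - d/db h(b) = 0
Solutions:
 h(b) = 9/(C1 + b)


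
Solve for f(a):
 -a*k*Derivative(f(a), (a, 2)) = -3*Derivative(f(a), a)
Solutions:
 f(a) = C1 + a^(((re(k) + 3)*re(k) + im(k)^2)/(re(k)^2 + im(k)^2))*(C2*sin(3*log(a)*Abs(im(k))/(re(k)^2 + im(k)^2)) + C3*cos(3*log(a)*im(k)/(re(k)^2 + im(k)^2)))


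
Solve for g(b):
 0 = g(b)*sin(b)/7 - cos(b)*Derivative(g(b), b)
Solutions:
 g(b) = C1/cos(b)^(1/7)


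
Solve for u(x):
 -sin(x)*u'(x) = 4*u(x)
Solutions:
 u(x) = C1*(cos(x)^2 + 2*cos(x) + 1)/(cos(x)^2 - 2*cos(x) + 1)


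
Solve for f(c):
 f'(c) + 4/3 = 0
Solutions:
 f(c) = C1 - 4*c/3


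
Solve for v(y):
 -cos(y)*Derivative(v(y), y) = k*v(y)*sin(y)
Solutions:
 v(y) = C1*exp(k*log(cos(y)))


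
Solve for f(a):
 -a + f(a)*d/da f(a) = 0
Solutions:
 f(a) = -sqrt(C1 + a^2)
 f(a) = sqrt(C1 + a^2)


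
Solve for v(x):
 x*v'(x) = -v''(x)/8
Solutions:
 v(x) = C1 + C2*erf(2*x)


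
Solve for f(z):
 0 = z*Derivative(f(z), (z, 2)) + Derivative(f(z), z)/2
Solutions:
 f(z) = C1 + C2*sqrt(z)


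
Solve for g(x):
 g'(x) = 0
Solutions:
 g(x) = C1


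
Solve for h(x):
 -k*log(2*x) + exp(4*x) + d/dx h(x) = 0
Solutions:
 h(x) = C1 + k*x*log(x) + k*x*(-1 + log(2)) - exp(4*x)/4


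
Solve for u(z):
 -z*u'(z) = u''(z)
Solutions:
 u(z) = C1 + C2*erf(sqrt(2)*z/2)


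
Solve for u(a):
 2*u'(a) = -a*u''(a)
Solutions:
 u(a) = C1 + C2/a


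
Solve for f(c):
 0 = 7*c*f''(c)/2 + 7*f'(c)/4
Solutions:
 f(c) = C1 + C2*sqrt(c)


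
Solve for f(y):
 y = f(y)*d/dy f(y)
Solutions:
 f(y) = -sqrt(C1 + y^2)
 f(y) = sqrt(C1 + y^2)


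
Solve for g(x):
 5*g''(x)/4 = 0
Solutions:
 g(x) = C1 + C2*x


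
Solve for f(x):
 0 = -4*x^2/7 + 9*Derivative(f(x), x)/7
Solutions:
 f(x) = C1 + 4*x^3/27


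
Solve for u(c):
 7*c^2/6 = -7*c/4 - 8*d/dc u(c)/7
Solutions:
 u(c) = C1 - 49*c^3/144 - 49*c^2/64


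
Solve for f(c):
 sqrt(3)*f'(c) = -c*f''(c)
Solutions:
 f(c) = C1 + C2*c^(1 - sqrt(3))


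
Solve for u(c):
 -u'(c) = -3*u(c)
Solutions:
 u(c) = C1*exp(3*c)


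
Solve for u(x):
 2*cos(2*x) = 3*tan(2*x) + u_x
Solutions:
 u(x) = C1 + 3*log(cos(2*x))/2 + sin(2*x)


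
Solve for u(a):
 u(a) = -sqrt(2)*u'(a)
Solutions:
 u(a) = C1*exp(-sqrt(2)*a/2)


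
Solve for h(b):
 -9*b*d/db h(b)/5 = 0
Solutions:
 h(b) = C1


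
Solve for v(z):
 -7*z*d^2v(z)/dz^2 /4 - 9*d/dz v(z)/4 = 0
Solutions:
 v(z) = C1 + C2/z^(2/7)


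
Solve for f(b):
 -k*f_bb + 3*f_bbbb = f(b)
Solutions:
 f(b) = C1*exp(-sqrt(6)*b*sqrt(k - sqrt(k^2 + 12))/6) + C2*exp(sqrt(6)*b*sqrt(k - sqrt(k^2 + 12))/6) + C3*exp(-sqrt(6)*b*sqrt(k + sqrt(k^2 + 12))/6) + C4*exp(sqrt(6)*b*sqrt(k + sqrt(k^2 + 12))/6)


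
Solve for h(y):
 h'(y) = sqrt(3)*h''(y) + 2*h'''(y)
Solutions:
 h(y) = C1 + C2*exp(y*(-sqrt(3) + sqrt(11))/4) + C3*exp(-y*(sqrt(3) + sqrt(11))/4)


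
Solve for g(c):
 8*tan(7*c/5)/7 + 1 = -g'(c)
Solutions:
 g(c) = C1 - c + 40*log(cos(7*c/5))/49


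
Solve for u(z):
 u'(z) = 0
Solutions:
 u(z) = C1


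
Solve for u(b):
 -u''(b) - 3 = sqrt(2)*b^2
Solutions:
 u(b) = C1 + C2*b - sqrt(2)*b^4/12 - 3*b^2/2


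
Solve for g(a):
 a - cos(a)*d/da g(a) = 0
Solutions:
 g(a) = C1 + Integral(a/cos(a), a)


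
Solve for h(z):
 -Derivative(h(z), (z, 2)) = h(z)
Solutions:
 h(z) = C1*sin(z) + C2*cos(z)


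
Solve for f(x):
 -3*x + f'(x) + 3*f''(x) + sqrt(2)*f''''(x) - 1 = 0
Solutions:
 f(x) = C1 + C2*exp(x*(-2*2^(1/6)/(sqrt(2) + 2*sqrt(1/2 + sqrt(2)))^(1/3) + 2^(1/3)*(sqrt(2) + 2*sqrt(1/2 + sqrt(2)))^(1/3))/4)*sin(sqrt(3)*x*(18*2^(1/6)/(27*sqrt(2) + 2*sqrt(729/2 + 729*sqrt(2)))^(1/3) + 2^(1/3)*(27*sqrt(2) + 2*sqrt(729/2 + 729*sqrt(2)))^(1/3))/12) + C3*exp(x*(-2*2^(1/6)/(sqrt(2) + 2*sqrt(1/2 + sqrt(2)))^(1/3) + 2^(1/3)*(sqrt(2) + 2*sqrt(1/2 + sqrt(2)))^(1/3))/4)*cos(sqrt(3)*x*(18*2^(1/6)/(27*sqrt(2) + 2*sqrt(729/2 + 729*sqrt(2)))^(1/3) + 2^(1/3)*(27*sqrt(2) + 2*sqrt(729/2 + 729*sqrt(2)))^(1/3))/12) + C4*exp(x*(-2^(1/3)*(sqrt(2) + 2*sqrt(1/2 + sqrt(2)))^(1/3)/2 + 2^(1/6)/(sqrt(2) + 2*sqrt(1/2 + sqrt(2)))^(1/3))) + 3*x^2/2 - 8*x


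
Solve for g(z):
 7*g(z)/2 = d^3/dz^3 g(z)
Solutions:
 g(z) = C3*exp(2^(2/3)*7^(1/3)*z/2) + (C1*sin(2^(2/3)*sqrt(3)*7^(1/3)*z/4) + C2*cos(2^(2/3)*sqrt(3)*7^(1/3)*z/4))*exp(-2^(2/3)*7^(1/3)*z/4)


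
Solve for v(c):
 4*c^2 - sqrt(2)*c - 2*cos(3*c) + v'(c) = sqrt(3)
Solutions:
 v(c) = C1 - 4*c^3/3 + sqrt(2)*c^2/2 + sqrt(3)*c + 2*sin(3*c)/3


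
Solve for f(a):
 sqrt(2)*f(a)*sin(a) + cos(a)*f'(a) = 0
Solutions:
 f(a) = C1*cos(a)^(sqrt(2))


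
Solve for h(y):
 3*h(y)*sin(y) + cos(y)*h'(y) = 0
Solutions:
 h(y) = C1*cos(y)^3


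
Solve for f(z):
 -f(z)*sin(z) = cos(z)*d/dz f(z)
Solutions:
 f(z) = C1*cos(z)


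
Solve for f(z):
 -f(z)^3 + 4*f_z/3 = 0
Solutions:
 f(z) = -sqrt(2)*sqrt(-1/(C1 + 3*z))
 f(z) = sqrt(2)*sqrt(-1/(C1 + 3*z))


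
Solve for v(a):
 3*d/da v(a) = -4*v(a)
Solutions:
 v(a) = C1*exp(-4*a/3)


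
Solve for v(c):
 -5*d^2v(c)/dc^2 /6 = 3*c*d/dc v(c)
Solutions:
 v(c) = C1 + C2*erf(3*sqrt(5)*c/5)


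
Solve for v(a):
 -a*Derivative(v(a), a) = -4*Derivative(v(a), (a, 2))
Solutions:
 v(a) = C1 + C2*erfi(sqrt(2)*a/4)
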